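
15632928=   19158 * 816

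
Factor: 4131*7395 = 3^6*5^1 * 17^2*29^1 = 30548745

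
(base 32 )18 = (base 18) 24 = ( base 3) 1111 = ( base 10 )40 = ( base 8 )50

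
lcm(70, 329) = 3290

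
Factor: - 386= - 2^1*193^1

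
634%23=13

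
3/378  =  1/126 = 0.01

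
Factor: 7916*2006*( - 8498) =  - 2^4*7^1*17^1 * 59^1*607^1*1979^1 = - 134943957008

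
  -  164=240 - 404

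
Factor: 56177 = 11^1*5107^1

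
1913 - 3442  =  -1529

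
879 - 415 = 464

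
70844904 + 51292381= 122137285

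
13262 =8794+4468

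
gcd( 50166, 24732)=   54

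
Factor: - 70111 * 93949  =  -70111^1*93949^1 = - 6586858339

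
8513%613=544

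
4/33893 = 4/33893   =  0.00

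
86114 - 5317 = 80797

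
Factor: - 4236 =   -  2^2*3^1*353^1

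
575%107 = 40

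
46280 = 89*520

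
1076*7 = 7532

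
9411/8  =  1176+ 3/8 = 1176.38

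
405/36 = 11+1/4 = 11.25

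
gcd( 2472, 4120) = 824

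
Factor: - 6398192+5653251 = - 744941^1 = - 744941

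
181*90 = 16290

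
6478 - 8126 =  - 1648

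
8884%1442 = 232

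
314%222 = 92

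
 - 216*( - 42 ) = 9072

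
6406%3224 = 3182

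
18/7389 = 2/821 = 0.00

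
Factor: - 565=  - 5^1*113^1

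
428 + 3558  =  3986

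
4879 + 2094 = 6973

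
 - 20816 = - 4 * 5204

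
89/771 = 89/771 = 0.12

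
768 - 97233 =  - 96465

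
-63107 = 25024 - 88131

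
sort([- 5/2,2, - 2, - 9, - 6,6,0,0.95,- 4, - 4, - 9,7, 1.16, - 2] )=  [ - 9, - 9, - 6, - 4, - 4, - 5/2,-2, - 2 , 0,0.95 , 1.16 , 2,6, 7]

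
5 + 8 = 13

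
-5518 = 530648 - 536166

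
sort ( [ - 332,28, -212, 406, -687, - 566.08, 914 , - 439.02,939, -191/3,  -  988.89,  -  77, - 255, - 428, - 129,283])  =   [ - 988.89, - 687, - 566.08, - 439.02 , - 428, - 332, - 255 , - 212, - 129, - 77, - 191/3, 28,283,406,914 , 939]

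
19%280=19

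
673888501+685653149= 1359541650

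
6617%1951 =764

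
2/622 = 1/311 =0.00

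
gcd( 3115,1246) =623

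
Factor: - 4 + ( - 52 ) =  - 56 = - 2^3*7^1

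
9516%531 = 489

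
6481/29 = 223 + 14/29 = 223.48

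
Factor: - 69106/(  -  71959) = 218/227  =  2^1*109^1*227^(- 1)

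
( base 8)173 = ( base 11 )102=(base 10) 123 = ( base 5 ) 443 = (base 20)63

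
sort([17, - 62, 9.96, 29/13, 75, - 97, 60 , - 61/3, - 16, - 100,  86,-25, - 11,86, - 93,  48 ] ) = [ - 100,  -  97,-93,-62, - 25, - 61/3, - 16, - 11,29/13,9.96, 17,  48, 60, 75 , 86, 86 ]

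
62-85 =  - 23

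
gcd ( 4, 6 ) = 2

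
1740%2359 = 1740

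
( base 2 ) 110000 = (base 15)33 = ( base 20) 28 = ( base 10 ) 48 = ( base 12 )40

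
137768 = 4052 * 34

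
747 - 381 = 366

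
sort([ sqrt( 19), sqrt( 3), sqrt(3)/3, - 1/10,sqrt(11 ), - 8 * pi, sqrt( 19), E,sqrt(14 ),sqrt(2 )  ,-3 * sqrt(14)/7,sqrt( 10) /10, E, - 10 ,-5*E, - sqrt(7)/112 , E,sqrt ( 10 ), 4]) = [-8*pi,  -  5 * E,-10, - 3*sqrt( 14)/7, - 1/10, -sqrt ( 7 )/112, sqrt(10) /10,  sqrt(3 ) /3, sqrt(2), sqrt (3), E, E, E,sqrt ( 10), sqrt( 11),sqrt(14 ),4,sqrt(19 ),sqrt(19) ] 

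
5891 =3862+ 2029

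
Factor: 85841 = 7^1 * 12263^1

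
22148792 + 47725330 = 69874122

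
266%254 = 12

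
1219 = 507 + 712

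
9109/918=9109/918 = 9.92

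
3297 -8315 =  - 5018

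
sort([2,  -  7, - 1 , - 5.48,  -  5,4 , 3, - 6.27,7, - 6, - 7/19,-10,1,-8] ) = [ - 10,  -  8,-7, - 6.27, - 6,- 5.48,  -  5, - 1, - 7/19 , 1,2, 3, 4 , 7]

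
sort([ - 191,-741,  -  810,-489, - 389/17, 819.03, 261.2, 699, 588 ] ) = [ - 810,-741, -489, - 191, -389/17, 261.2, 588, 699,819.03 ] 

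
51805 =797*65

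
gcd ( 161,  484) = 1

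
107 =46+61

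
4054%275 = 204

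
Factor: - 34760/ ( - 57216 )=2^( - 4 )*3^(-1 )*5^1* 11^1*79^1*149^ ( - 1 ) = 4345/7152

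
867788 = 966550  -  98762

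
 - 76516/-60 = 19129/15 = 1275.27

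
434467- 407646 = 26821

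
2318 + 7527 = 9845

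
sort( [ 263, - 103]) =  [ -103,263 ]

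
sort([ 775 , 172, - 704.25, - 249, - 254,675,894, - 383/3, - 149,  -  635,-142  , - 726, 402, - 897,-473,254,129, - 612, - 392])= [ - 897, - 726, - 704.25,-635,-612,-473, - 392, - 254,  -  249, - 149,  -  142, - 383/3,129, 172,254, 402,675,775,894 ]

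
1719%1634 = 85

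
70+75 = 145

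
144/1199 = 144/1199 = 0.12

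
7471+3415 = 10886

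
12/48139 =12/48139  =  0.00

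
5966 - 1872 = 4094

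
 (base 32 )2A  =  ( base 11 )68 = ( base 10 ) 74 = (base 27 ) 2K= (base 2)1001010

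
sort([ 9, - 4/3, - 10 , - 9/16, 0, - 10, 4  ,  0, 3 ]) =[ - 10, - 10,  -  4/3, - 9/16, 0 , 0,3 , 4, 9]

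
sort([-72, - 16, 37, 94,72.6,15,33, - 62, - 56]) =[-72,-62, - 56 , - 16,  15,33,37, 72.6,  94 ]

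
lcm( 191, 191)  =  191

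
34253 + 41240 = 75493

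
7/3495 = 7/3495 = 0.00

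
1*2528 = 2528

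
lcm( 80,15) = 240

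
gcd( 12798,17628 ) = 6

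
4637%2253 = 131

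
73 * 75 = 5475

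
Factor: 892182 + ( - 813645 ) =3^1*47^1 *557^1=78537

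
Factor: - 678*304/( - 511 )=2^5*3^1*7^( - 1 )*19^1*73^(-1)* 113^1 = 206112/511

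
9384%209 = 188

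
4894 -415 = 4479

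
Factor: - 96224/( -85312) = 2^( - 1 )*43^( - 1 ) *97^1 = 97/86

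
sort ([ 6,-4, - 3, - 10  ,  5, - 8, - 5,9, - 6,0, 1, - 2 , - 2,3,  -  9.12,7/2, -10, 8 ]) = [- 10, - 10, - 9.12, - 8, -6, - 5, - 4, - 3, - 2, - 2 , 0,1 , 3, 7/2, 5,  6 , 8,9 ] 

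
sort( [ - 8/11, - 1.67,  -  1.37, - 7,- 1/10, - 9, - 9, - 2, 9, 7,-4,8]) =[-9, - 9, - 7, - 4 , - 2, - 1.67,-1.37,-8/11, - 1/10,7,8,  9]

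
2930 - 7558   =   - 4628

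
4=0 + 4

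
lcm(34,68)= 68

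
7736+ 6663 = 14399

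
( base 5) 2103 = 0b100010110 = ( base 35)7x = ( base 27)A8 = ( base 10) 278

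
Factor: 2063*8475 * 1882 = 2^1 *3^1*5^2*113^1*941^1 * 2063^1 = 32904746850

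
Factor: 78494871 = 3^1*7^1*13^1*19^1*37^1*409^1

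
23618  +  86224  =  109842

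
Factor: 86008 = 2^3*13^1 * 827^1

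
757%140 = 57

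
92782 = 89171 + 3611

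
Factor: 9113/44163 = 13/63 = 3^( - 2)*7^(-1) *13^1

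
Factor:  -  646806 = -2^1*3^1*23^1 * 43^1*109^1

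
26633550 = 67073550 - 40440000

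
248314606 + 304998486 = 553313092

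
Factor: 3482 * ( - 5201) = - 18109882 = - 2^1*7^1*743^1 * 1741^1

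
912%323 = 266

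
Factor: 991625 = 5^3 * 7933^1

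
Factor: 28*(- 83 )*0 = 0 = 0^1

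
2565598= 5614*457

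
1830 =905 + 925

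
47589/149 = 319 + 58/149 = 319.39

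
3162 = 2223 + 939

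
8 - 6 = 2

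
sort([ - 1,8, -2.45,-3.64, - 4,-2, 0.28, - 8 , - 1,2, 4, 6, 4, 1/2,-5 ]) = [-8, - 5,-4, - 3.64, - 2.45, - 2, - 1,-1,0.28, 1/2,2,  4,4 , 6,8] 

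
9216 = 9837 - 621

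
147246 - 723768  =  -576522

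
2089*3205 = 6695245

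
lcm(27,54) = 54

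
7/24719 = 7/24719 = 0.00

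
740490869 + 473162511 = 1213653380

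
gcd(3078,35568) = 342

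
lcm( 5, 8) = 40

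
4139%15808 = 4139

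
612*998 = 610776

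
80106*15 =1201590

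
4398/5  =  879 + 3/5= 879.60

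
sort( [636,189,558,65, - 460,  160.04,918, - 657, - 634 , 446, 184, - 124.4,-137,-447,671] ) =[ - 657,  -  634, - 460,  -  447, - 137,-124.4 , 65,160.04, 184,189, 446, 558,636,671,918] 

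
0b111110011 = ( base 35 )e9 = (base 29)h6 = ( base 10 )499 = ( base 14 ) 279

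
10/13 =10/13 = 0.77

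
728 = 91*8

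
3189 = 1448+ 1741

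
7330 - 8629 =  - 1299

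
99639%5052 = 3651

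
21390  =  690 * 31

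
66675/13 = 66675/13 = 5128.85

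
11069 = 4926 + 6143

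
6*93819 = 562914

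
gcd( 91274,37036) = 94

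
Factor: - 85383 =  - 3^2*53^1 * 179^1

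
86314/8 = 43157/4 = 10789.25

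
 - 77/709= -77/709  =  -0.11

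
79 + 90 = 169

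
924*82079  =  75840996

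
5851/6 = 5851/6 = 975.17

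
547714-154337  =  393377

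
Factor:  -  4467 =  - 3^1*1489^1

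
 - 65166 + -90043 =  - 155209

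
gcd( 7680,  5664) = 96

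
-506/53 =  - 506/53 = -9.55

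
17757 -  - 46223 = 63980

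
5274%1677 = 243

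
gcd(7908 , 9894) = 6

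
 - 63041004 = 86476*( - 729) 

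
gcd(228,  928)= 4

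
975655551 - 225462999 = 750192552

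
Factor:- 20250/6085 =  - 2^1*3^4*5^2*1217^(- 1 ) =- 4050/1217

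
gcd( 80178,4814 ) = 166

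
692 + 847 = 1539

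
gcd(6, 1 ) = 1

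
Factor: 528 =2^4*3^1 *11^1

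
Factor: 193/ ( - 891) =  - 3^(  -  4)*11^ ( - 1) *193^1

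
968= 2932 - 1964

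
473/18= 473/18 = 26.28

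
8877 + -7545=1332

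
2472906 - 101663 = 2371243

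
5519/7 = 788+3/7 = 788.43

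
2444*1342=3279848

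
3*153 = 459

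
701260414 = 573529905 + 127730509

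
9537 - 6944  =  2593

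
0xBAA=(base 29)3FS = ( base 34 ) 2js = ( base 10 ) 2986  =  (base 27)42G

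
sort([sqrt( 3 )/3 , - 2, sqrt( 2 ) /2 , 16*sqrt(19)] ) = [ - 2, sqrt ( 3)/3, sqrt( 2 ) /2, 16*sqrt( 19 ) ] 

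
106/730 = 53/365 = 0.15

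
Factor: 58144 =2^5 * 23^1*79^1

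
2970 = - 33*( - 90) 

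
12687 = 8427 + 4260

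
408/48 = 17/2 = 8.50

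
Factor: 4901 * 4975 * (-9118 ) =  - 2^1 * 5^2  *13^2 * 29^1 * 47^1*97^1 * 199^1 = -222319407050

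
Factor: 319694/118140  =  893/330 = 2^( - 1)*3^ ( - 1)* 5^( -1)*11^ ( - 1) * 19^1*47^1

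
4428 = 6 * 738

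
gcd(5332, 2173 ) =1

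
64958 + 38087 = 103045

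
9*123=1107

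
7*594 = 4158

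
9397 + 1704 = 11101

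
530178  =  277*1914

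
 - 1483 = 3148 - 4631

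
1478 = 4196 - 2718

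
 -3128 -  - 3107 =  - 21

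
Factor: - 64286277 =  - 3^1*11^1*1948069^1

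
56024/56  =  7003/7 = 1000.43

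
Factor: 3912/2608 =3/2 = 2^ (-1 )*3^1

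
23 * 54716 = 1258468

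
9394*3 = 28182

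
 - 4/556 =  - 1/139 = -0.01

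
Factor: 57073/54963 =3^( -2)*31^(-1)*197^(-1)*57073^1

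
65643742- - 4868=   65648610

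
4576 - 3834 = 742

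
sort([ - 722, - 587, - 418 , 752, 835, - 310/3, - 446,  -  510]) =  [ - 722,-587, - 510, - 446, - 418, - 310/3,  752, 835] 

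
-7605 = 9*( - 845 ) 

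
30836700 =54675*564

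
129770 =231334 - 101564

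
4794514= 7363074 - 2568560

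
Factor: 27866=2^1*13933^1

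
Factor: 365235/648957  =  121745/216319=5^1*13^1*1873^1*216319^(- 1)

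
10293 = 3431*3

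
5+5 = 10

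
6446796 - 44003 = 6402793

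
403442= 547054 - 143612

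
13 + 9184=9197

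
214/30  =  107/15  =  7.13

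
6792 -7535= -743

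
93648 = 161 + 93487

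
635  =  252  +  383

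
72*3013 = 216936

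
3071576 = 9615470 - 6543894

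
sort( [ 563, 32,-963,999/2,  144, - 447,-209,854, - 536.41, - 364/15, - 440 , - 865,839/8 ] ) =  [ - 963, - 865, - 536.41, - 447,-440, - 209, - 364/15,  32,  839/8,144,999/2,563,854 ]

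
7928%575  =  453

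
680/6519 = 680/6519 = 0.10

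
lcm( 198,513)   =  11286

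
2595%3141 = 2595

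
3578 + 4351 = 7929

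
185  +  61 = 246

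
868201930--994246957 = 1862448887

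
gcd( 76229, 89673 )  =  1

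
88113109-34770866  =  53342243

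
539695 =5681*95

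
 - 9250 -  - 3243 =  - 6007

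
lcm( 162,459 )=2754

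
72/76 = 18/19 = 0.95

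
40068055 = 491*81605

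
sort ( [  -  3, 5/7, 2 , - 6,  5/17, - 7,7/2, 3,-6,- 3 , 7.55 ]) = [ - 7,-6, - 6, - 3,-3,5/17, 5/7,2,3, 7/2,7.55]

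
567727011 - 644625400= -76898389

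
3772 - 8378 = -4606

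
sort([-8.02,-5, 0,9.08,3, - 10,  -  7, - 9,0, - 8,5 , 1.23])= [-10 , - 9, - 8.02,-8, - 7,-5,0,0, 1.23,  3,5, 9.08]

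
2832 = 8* 354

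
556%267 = 22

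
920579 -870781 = 49798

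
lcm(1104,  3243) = 51888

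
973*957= 931161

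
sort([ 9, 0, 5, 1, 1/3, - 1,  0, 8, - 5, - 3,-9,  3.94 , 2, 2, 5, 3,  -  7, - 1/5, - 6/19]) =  [ - 9, - 7, - 5 , - 3, - 1,-6/19, - 1/5, 0, 0,1/3, 1, 2,2, 3,3.94,5, 5,8, 9]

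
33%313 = 33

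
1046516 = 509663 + 536853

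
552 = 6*92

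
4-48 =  - 44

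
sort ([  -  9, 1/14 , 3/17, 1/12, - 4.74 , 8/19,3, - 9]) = [ - 9, - 9 , - 4.74 , 1/14, 1/12,3/17 , 8/19,3]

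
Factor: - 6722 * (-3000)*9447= 2^4*3^2*5^3*47^1*67^1*3361^1= 190508202000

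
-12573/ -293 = 12573/293 = 42.91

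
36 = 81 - 45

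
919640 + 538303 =1457943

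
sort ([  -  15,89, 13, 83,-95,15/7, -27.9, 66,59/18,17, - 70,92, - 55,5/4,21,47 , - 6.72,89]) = [ - 95, - 70, - 55, - 27.9,- 15, - 6.72,5/4,15/7,59/18, 13,17, 21,47, 66,83,89,89,92] 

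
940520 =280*3359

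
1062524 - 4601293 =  - 3538769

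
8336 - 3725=4611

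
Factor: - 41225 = -5^2*17^1*97^1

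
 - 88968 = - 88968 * 1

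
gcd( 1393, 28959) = 7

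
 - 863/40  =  -22+17/40 = - 21.57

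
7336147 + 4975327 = 12311474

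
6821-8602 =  -1781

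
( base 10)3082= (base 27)464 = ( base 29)3J8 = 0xC0A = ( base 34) 2mm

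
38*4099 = 155762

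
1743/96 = 18 + 5/32= 18.16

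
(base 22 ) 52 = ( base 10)112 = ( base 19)5h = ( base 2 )1110000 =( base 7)220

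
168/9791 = 168/9791 = 0.02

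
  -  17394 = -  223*78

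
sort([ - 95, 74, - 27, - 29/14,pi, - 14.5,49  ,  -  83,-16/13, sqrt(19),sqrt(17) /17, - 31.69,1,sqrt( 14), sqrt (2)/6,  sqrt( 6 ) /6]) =[-95,  -  83 ,-31.69,-27, - 14.5,- 29/14, -16/13,sqrt ( 2)/6 , sqrt(17)/17,sqrt( 6 ) /6,1,pi,sqrt (14),sqrt(19 ),49,74 ] 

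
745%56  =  17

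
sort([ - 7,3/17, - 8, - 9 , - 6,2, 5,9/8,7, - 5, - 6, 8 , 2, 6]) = [ - 9, - 8, - 7 , - 6, - 6, - 5,  3/17,9/8, 2 , 2, 5,6,7,8 ] 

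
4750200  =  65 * 73080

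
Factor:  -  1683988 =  - 2^2 * 420997^1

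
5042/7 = 5042/7 = 720.29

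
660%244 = 172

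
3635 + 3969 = 7604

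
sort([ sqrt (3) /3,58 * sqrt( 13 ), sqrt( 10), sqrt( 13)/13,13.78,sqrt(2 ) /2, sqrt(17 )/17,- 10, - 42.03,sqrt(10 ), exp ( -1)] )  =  [ - 42.03, - 10,  sqrt(17)/17, sqrt( 13 )/13, exp( - 1),sqrt( 3 ) /3, sqrt( 2)/2, sqrt( 10), sqrt(10), 13.78,58*sqrt( 13)] 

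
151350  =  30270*5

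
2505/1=2505  =  2505.00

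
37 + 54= 91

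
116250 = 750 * 155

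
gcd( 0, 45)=45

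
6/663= 2/221 = 0.01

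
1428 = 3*476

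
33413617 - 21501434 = 11912183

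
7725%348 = 69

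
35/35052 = 35/35052=0.00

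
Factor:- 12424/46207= - 2^3 * 7^( - 2) * 23^( - 1)*41^( - 1)*1553^1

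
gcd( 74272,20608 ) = 32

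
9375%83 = 79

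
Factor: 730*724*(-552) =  - 2^6*3^1*5^1*23^1*73^1 * 181^1= - 291743040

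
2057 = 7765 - 5708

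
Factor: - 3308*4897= - 2^2*59^1*83^1  *  827^1 = - 16199276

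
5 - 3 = 2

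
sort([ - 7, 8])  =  [ - 7, 8] 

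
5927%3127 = 2800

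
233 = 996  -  763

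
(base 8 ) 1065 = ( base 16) 235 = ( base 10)565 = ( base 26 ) LJ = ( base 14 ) 2c5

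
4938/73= 67  +  47/73 = 67.64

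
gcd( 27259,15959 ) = 1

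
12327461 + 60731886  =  73059347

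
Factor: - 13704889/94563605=  -  5^( - 1)*11^1*17^ ( - 1)*383^1*3253^1*1112513^( - 1 ) 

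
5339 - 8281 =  - 2942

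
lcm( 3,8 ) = 24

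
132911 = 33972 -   -  98939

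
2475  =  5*495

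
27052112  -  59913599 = - 32861487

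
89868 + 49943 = 139811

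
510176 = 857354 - 347178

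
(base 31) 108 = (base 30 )129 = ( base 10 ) 969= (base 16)3c9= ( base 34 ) sh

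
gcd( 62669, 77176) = 1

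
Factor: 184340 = 2^2*5^1*13^1 * 709^1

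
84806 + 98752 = 183558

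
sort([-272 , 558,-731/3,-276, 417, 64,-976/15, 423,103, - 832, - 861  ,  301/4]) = [ - 861, - 832,-276,- 272,-731/3, - 976/15, 64 , 301/4,  103,417,423,558 ]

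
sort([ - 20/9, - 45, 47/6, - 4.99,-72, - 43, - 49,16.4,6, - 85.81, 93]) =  [ - 85.81 , - 72, - 49, - 45, - 43, - 4.99, - 20/9,6,  47/6,  16.4,93 ]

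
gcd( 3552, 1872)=48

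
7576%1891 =12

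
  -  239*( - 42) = 10038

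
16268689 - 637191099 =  - 620922410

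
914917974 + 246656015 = 1161573989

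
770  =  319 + 451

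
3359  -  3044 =315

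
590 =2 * 295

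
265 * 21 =5565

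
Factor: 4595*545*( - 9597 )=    - 24033527175 = - 3^1*5^2*7^1*109^1 *457^1 * 919^1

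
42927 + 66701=109628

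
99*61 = 6039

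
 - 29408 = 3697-33105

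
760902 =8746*87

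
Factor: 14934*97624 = 2^4 * 3^1*19^1 * 131^1*12203^1 = 1457916816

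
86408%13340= 6368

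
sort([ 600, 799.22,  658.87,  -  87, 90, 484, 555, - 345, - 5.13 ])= [ - 345,  -  87, - 5.13, 90,  484,555, 600,658.87, 799.22 ] 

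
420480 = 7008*60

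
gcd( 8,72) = 8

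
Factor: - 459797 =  - 13^1*113^1*313^1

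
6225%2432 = 1361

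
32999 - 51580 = - 18581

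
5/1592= 5/1592 = 0.00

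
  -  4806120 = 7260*( - 662) 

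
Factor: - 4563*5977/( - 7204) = 27273051/7204 = 2^(-2 )*3^3*13^2*43^1*139^1*1801^(-1)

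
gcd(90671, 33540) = 1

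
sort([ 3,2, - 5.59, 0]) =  [ - 5.59, 0,2, 3] 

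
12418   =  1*12418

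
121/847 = 1/7 = 0.14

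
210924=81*2604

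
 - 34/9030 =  - 1 + 4498/4515= - 0.00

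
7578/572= 3789/286= 13.25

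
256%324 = 256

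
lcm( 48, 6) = 48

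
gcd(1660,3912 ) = 4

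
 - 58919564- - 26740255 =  - 32179309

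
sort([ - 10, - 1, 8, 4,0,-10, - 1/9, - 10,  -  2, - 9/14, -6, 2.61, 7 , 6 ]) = [ - 10, - 10,  -  10, - 6, - 2, - 1, - 9/14,  -  1/9, 0,  2.61, 4, 6,  7, 8]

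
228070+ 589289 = 817359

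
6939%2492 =1955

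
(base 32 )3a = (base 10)106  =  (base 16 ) 6A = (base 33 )37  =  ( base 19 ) 5B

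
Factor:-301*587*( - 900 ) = 159018300 = 2^2 * 3^2*5^2*7^1 *43^1*587^1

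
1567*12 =18804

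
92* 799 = 73508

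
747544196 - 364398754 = 383145442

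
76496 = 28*2732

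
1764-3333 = - 1569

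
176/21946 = 88/10973 = 0.01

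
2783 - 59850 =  - 57067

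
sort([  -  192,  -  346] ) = [ - 346, - 192 ]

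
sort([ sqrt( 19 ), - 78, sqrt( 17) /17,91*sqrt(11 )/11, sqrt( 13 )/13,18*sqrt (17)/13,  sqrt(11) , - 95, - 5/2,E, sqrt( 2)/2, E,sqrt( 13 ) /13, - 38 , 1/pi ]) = [ - 95,-78, - 38, - 5/2,  sqrt( 17 )/17,sqrt ( 13 )/13 , sqrt ( 13)/13, 1/pi,sqrt(2)/2, E, E,sqrt( 11 ), sqrt (19) , 18*sqrt(17 ) /13, 91*sqrt( 11 )/11 ] 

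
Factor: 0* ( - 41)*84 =0^1 = 0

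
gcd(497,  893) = 1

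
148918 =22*6769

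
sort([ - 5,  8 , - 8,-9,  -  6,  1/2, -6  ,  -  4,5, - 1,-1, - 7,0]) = [ - 9 , - 8,-7,-6, - 6,-5,-4, - 1, - 1 , 0 , 1/2,5,8 ] 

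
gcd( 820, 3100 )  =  20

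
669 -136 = 533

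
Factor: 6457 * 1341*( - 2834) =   -  2^1* 3^2*11^1*13^1 * 109^1  *149^1 * 587^1 = - 24539144058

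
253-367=-114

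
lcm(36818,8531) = 699542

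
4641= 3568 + 1073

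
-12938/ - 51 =12938/51 = 253.69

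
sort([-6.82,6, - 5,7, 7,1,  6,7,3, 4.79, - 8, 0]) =[ - 8, - 6.82, - 5, 0, 1,3,4.79,6,  6,  7,  7, 7]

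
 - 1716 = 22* ( - 78)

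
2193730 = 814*2695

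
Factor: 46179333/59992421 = 3^2* 47^1*173^( - 1)*577^( - 1)*601^( - 1)*109171^1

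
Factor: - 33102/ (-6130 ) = 3^3*5^( - 1 ) = 27/5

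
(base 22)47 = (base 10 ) 95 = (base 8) 137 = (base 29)38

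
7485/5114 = 7485/5114 = 1.46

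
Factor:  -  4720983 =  - 3^1*73^1 * 21557^1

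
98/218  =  49/109= 0.45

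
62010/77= 805 + 25/77  =  805.32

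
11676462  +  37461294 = 49137756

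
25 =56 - 31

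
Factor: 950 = 2^1*5^2 * 19^1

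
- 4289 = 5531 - 9820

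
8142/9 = 2714/3 = 904.67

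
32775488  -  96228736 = -63453248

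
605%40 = 5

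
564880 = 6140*92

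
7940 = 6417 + 1523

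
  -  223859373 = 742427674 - 966287047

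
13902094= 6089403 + 7812691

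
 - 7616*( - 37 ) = 281792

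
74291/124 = 74291/124 = 599.12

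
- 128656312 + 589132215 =460475903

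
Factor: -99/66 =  - 3/2 = - 2^(-1)*3^1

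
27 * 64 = 1728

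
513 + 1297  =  1810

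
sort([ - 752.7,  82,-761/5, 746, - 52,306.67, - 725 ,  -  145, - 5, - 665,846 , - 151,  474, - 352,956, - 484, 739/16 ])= [ - 752.7,-725,  -  665, - 484, - 352, - 761/5, - 151, - 145, - 52,-5,  739/16, 82, 306.67,  474 , 746, 846, 956]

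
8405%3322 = 1761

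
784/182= 56/13 = 4.31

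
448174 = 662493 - 214319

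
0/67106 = 0 = 0.00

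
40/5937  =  40/5937 = 0.01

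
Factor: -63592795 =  - 5^1* 7^1* 29^1*62653^1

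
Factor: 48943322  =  2^1 * 24471661^1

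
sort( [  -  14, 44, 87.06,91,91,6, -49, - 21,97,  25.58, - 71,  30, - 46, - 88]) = [ - 88, - 71, - 49,-46, - 21,-14,6,  25.58, 30, 44,87.06,  91,91,97] 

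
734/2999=734/2999 = 0.24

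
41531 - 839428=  - 797897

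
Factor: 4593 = 3^1*1531^1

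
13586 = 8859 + 4727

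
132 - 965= - 833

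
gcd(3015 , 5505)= 15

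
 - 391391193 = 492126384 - 883517577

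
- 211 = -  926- - 715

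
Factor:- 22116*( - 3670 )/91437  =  2^3*5^1*19^1*29^( - 1)*97^1*367^1*1051^( - 1) =27055240/30479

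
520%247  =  26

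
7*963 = 6741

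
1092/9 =364/3 = 121.33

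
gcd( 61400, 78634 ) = 2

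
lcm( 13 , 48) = 624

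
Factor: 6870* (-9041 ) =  - 62111670 = - 2^1 * 3^1 * 5^1* 229^1 * 9041^1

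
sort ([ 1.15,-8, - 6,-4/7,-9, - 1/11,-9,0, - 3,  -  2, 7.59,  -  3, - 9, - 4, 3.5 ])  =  [ -9, - 9 , - 9,-8,-6,  -  4, - 3, -3,  -  2 ,- 4/7,  -  1/11,0,1.15, 3.5,7.59 ]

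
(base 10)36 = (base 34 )12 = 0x24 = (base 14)28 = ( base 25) 1B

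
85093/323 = 263 + 144/323= 263.45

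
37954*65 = 2467010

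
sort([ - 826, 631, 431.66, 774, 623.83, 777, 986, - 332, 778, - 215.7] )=[ - 826, - 332,  -  215.7  ,  431.66, 623.83, 631, 774, 777,  778,986]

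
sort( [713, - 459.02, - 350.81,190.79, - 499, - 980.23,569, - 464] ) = [ - 980.23,  -  499 , - 464, - 459.02 ,-350.81,190.79,569,713]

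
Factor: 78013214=2^1*39006607^1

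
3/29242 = 3/29242 = 0.00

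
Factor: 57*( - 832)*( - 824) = 2^9*3^1*13^1 * 19^1 * 103^1 = 39077376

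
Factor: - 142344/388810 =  - 108/295 = -2^2*3^3 * 5^ ( - 1)*59^( - 1) 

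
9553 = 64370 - 54817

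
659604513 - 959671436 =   -  300066923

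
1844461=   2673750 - 829289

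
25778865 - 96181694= - 70402829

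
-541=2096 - 2637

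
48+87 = 135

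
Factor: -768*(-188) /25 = 144384/25 = 2^10 * 3^1*5^( - 2 )*47^1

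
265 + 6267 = 6532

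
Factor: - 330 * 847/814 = -3^1*5^1* 7^1*11^2*37^( - 1)   =  - 12705/37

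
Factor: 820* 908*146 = 2^5*5^1*41^1*73^1*227^1 = 108705760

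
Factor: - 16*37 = -2^4*37^1 = - 592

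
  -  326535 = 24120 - 350655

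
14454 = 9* 1606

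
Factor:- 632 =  - 2^3 *79^1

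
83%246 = 83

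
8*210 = 1680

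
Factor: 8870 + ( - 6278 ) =2592 =2^5*3^4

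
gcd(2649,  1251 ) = 3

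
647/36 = 17 + 35/36 = 17.97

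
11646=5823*2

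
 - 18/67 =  - 18/67 = - 0.27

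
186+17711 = 17897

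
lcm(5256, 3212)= 57816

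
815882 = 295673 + 520209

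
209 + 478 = 687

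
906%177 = 21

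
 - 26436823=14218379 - 40655202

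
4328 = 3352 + 976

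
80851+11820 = 92671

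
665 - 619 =46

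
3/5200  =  3/5200 = 0.00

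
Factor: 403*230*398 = 36890620 = 2^2*5^1*13^1*23^1*31^1*199^1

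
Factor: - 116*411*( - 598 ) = 2^3*3^1*13^1 * 23^1*29^1*137^1  =  28510248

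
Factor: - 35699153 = -7^1*5099879^1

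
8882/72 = 123 + 13/36 = 123.36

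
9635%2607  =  1814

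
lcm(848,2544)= 2544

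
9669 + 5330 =14999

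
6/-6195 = -2/2065= -0.00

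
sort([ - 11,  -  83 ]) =[-83,-11 ] 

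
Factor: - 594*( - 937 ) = 2^1*3^3*11^1 * 937^1 = 556578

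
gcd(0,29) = 29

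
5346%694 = 488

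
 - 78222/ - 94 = 832 + 7/47  =  832.15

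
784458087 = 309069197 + 475388890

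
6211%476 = 23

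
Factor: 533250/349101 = 2^1*3^1 * 5^3 * 491^(  -  1)=750/491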